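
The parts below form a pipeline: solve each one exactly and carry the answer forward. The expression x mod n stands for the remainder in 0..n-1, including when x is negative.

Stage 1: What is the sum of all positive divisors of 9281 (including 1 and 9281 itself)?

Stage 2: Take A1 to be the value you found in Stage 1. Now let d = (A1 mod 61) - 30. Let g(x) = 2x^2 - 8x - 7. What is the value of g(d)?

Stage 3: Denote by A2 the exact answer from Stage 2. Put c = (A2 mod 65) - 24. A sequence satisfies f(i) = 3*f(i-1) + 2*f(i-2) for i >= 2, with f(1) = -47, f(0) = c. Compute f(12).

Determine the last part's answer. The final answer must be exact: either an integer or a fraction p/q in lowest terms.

Stage 1: 9281 is prime, so its only divisors are 1 and 9281; sigma = 1 + 9281 = 9282; answer 9282
Stage 2: A1 = 9282; d = -20; 2*(-20)^2 - 8*(-20)^1 - 7 = (800) + (160) + (-7) = 953; answer 953
Stage 3: A2 = 953; c = 19; f(2) = 3*(-47) + 2*(19) = -103; iterating: f(2)=-103, f(3)=-403, f(4)=-1415, f(5)=-5051, f(6)=-17983, f(7)=-64051, f(8)=-228119, f(9)=-812459, f(10)=-2893615, f(11)=-10305763, f(12)=-36704519; answer -36704519

-36704519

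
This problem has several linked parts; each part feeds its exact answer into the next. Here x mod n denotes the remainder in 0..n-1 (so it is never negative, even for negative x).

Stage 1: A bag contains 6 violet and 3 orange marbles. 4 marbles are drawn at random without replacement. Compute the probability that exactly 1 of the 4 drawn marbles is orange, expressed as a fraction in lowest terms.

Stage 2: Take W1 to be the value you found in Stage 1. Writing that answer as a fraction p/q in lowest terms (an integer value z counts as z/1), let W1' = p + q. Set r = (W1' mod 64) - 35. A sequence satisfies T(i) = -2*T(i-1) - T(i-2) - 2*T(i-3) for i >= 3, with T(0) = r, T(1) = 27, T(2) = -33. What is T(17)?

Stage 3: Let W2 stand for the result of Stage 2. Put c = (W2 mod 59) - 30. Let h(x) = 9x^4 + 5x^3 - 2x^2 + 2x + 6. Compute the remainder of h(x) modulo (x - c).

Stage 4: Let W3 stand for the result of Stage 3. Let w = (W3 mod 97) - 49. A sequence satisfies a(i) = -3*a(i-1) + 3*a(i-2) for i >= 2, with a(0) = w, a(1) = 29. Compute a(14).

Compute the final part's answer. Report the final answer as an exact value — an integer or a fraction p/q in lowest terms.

-1612155798

Stage 1: total draws C(9,4) = 126; favorable C(3,1)*C(6,3) = 60; P = 10/21; answer 10/21
Stage 2: W1 = 10/21; threaded value p + q = 31; r = -4; T(3) = -2*(-33) - 1*(27) - 2*(-4) = 47; iterating: T(3)=47, T(4)=-115, T(5)=249, T(6)=-477, T(7)=935, T(8)=-1891, T(9)=3801, T(10)=-7581, T(11)=15143, T(12)=-30307, T(13)=60633, T(14)=-121245, T(15)=242471, T(16)=-484963, T(17)=969945; answer 969945
Stage 3: W2 = 969945; c = 14; remainder = value at the root: 9*(14)^4 + 5*(14)^3 - 2*(14)^2 + 2*(14)^1 + 6 = (345744) + (13720) + (-392) + (28) + (6) = 359106; answer 359106
Stage 4: W3 = 359106; w = -37; a(2) = -3*(29) + 3*(-37) = -198; iterating: a(2)=-198, a(3)=681, a(4)=-2637, a(5)=9954, a(6)=-37773, a(7)=143181, a(8)=-542862, a(9)=2058129, a(10)=-7802973, a(11)=29583306, a(12)=-112158837, a(13)=425226429, a(14)=-1612155798; answer -1612155798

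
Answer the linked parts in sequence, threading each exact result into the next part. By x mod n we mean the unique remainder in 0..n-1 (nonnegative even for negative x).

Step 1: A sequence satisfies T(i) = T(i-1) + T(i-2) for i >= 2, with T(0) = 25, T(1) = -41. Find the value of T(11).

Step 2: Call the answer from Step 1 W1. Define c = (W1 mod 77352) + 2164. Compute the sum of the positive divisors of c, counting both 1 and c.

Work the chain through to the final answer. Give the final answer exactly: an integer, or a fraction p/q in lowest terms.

Step 1: T(2) = 1*(-41) + 1*(25) = -16; iterating: T(2)=-16, T(3)=-57, T(4)=-73, T(5)=-130, T(6)=-203, T(7)=-333, T(8)=-536, T(9)=-869, T(10)=-1405, T(11)=-2274; answer -2274
Step 2: W1 = -2274; c = 77242; 77242 = 2 * 11 * 3511; sigma = (1 + 2) * (1 + 11) * (1 + 3511) = 3 * 12 * 3512 = 126432; answer 126432

126432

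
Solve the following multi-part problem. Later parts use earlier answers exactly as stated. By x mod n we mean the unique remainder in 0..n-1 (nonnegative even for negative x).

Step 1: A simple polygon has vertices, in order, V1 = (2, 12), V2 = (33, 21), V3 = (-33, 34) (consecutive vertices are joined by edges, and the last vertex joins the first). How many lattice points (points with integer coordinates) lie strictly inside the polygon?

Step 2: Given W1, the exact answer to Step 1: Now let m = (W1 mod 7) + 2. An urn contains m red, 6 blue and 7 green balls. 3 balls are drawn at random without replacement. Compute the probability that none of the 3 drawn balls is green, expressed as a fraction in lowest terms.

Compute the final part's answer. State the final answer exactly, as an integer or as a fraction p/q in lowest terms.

Step 1: cross terms: (2*21 - 33*12)=-354, (33*34 - -33*21)=1815, (-33*12 - 2*34)=-464; twice the area = |997| = 997; area = 997/2; boundary points = 1 + 1 + 1 = 3; strictly interior points = area - boundary/2 + 1 = 498; answer 498
Step 2: W1 = 498; m = 3; total draws C(16,3) = 560; favorable C(9,3) = 84; P = 3/20; answer 3/20

3/20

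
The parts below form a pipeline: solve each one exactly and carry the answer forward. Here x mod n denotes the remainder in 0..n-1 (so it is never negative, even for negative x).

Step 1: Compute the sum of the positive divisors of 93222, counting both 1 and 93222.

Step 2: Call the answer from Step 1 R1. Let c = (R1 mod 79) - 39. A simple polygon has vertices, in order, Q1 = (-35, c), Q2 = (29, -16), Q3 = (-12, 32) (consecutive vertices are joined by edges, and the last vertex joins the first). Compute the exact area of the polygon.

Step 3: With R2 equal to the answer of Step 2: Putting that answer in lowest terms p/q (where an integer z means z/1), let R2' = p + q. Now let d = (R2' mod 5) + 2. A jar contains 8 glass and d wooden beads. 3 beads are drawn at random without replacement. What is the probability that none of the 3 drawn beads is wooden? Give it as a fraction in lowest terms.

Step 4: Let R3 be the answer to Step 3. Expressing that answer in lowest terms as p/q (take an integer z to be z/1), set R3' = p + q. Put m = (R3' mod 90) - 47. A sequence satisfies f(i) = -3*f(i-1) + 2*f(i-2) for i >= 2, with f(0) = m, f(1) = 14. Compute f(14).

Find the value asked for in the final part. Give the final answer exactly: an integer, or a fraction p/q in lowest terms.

-359324408

Step 1: 93222 = 2 * 3^2 * 5179; sigma = (1 + 2) * (1 + 3 + 9) * (1 + 5179) = 3 * 13 * 5180 = 202020; answer 202020
Step 2: R1 = 202020; c = -22; cross terms: (-35*-16 - 29*-22)=1198, (29*32 - -12*-16)=736, (-12*-22 - -35*32)=1384; twice the area = |3318| = 3318; area = 1659; answer 1659
Step 3: R2 = 1659; threaded value p + q = 1660; d = 2; total draws C(10,3) = 120; favorable C(8,3) = 56; P = 7/15; answer 7/15
Step 4: R3 = 7/15; threaded value p + q = 22; m = -25; f(2) = -3*(14) + 2*(-25) = -92; iterating: f(2)=-92, f(3)=304, f(4)=-1096, f(5)=3896, f(6)=-13880, f(7)=49432, f(8)=-176056, f(9)=627032, f(10)=-2233208, f(11)=7953688, f(12)=-28327480, f(13)=100889816, f(14)=-359324408; answer -359324408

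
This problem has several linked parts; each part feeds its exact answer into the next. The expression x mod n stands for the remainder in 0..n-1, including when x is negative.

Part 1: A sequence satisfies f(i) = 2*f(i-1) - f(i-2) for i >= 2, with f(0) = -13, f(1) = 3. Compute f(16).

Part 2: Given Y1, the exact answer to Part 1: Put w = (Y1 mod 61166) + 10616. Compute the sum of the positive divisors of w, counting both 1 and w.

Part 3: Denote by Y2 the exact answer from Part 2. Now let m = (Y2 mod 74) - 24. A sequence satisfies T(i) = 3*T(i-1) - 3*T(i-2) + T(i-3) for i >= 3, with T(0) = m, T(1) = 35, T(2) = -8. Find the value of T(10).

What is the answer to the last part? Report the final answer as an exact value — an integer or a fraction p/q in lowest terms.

-2008

Part 1: f(2) = 2*(3) - 1*(-13) = 19; iterating: f(2)=19, f(3)=35, f(4)=51, f(5)=67, f(6)=83, f(7)=99, f(8)=115, f(9)=131, f(10)=147, f(11)=163, f(12)=179, f(13)=195, f(14)=211, f(15)=227, f(16)=243; answer 243
Part 2: Y1 = 243; w = 10859; 10859 is prime, so its only divisors are 1 and 10859; sigma = 1 + 10859 = 10860; answer 10860
Part 3: Y2 = 10860; m = 32; T(3) = 3*(-8) - 3*(35) + 1*(32) = -97; iterating: T(3)=-97, T(4)=-232, T(5)=-413, T(6)=-640, T(7)=-913, T(8)=-1232, T(9)=-1597, T(10)=-2008; answer -2008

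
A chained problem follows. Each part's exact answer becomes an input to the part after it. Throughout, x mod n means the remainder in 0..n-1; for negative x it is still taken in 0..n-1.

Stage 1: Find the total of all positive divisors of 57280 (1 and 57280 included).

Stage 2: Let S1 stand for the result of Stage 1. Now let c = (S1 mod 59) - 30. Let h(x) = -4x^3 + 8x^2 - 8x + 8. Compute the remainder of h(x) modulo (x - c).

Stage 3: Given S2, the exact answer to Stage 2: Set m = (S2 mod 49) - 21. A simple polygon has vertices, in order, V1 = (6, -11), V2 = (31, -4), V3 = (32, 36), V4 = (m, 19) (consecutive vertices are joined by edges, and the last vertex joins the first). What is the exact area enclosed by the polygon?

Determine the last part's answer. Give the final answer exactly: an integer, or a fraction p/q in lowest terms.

Stage 1: 57280 = 2^6 * 5 * 179; sigma = (1 + 2 + 4 + 8 + 16 + 32 + 64) * (1 + 5) * (1 + 179) = 127 * 6 * 180 = 137160; answer 137160
Stage 2: S1 = 137160; c = 14; remainder = value at the root: -4*(14)^3 + 8*(14)^2 - 8*(14)^1 + 8 = (-10976) + (1568) + (-112) + (8) = -9512; answer -9512
Stage 3: S2 = -9512; m = 22; cross terms: (6*-4 - 31*-11)=317, (31*36 - 32*-4)=1244, (32*19 - 22*36)=-184, (22*-11 - 6*19)=-356; twice the area = |1021| = 1021; area = 1021/2; answer 1021/2

1021/2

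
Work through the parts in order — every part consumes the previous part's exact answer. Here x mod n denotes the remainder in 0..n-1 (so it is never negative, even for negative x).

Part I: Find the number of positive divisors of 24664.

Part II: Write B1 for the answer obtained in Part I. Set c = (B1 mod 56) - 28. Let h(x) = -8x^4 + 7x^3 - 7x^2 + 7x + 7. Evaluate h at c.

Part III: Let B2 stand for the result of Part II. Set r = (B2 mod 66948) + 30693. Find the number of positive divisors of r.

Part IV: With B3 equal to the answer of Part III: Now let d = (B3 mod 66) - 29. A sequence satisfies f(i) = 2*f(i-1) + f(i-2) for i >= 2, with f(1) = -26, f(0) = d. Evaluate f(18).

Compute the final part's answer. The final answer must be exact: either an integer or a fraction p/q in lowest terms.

-49752369

Part I: 24664 = 2^3 * 3083; number of divisors = (3+1) * (1+1) = 8; answer 8
Part II: B1 = 8; c = -20; -8*(-20)^4 + 7*(-20)^3 - 7*(-20)^2 + 7*(-20)^1 + 7 = (-1280000) + (-56000) + (-2800) + (-140) + (7) = -1338933; answer -1338933
Part III: B2 = -1338933; r = 30720; 30720 = 2^11 * 3 * 5; number of divisors = (11+1) * (1+1) * (1+1) = 48; answer 48
Part IV: B3 = 48; d = 19; f(2) = 2*(-26) + 1*(19) = -33; iterating: f(2)=-33, f(3)=-92, f(4)=-217, f(5)=-526, f(6)=-1269, f(7)=-3064, f(8)=-7397, f(9)=-17858, f(10)=-43113, f(11)=-104084, f(12)=-251281, f(13)=-606646, f(14)=-1464573, f(15)=-3535792, f(16)=-8536157, f(17)=-20608106, f(18)=-49752369; answer -49752369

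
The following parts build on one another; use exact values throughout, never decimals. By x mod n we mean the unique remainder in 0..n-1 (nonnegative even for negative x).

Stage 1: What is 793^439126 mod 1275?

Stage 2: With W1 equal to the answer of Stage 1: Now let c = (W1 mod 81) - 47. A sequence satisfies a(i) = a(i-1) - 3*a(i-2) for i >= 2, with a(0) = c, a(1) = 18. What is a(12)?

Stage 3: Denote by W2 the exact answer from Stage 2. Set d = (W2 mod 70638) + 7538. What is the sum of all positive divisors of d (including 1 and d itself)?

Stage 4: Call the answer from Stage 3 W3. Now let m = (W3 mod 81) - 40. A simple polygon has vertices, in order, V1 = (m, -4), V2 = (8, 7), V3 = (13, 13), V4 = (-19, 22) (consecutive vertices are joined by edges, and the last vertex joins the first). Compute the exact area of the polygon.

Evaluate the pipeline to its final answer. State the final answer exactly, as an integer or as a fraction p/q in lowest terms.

Stage 1: squarings mod 1275: 793^1=793, 793^2=274, 793^4=1126, 793^8=526, 793^16=1, 793^32=1, 793^64=1, 793^128=1, 793^256=1, 793^512=1, 793^1024=1, 793^2048=1, 793^4096=1, 793^8192=1, 793^16384=1, 793^32768=1, 793^65536=1, 793^131072=1, 793^262144=1; 793^439126 = 793^2 * 793^4 * 793^16 * 793^64 * 793^256 * 793^512 * 793^4096 * 793^8192 * 793^32768 * 793^131072 * 793^262144 = 1249 (mod 1275); answer 1249
Stage 2: W1 = 1249; c = -13; a(2) = 1*(18) - 3*(-13) = 57; iterating: a(2)=57, a(3)=3, a(4)=-168, a(5)=-177, a(6)=327, a(7)=858, a(8)=-123, a(9)=-2697, a(10)=-2328, a(11)=5763, a(12)=12747; answer 12747
Stage 3: W2 = 12747; d = 20285; 20285 = 5 * 4057; sigma = (1 + 5) * (1 + 4057) = 6 * 4058 = 24348; answer 24348
Stage 4: W3 = 24348; m = 8; cross terms: (8*7 - 8*-4)=88, (8*13 - 13*7)=13, (13*22 - -19*13)=533, (-19*-4 - 8*22)=-100; twice the area = |534| = 534; area = 267; answer 267

267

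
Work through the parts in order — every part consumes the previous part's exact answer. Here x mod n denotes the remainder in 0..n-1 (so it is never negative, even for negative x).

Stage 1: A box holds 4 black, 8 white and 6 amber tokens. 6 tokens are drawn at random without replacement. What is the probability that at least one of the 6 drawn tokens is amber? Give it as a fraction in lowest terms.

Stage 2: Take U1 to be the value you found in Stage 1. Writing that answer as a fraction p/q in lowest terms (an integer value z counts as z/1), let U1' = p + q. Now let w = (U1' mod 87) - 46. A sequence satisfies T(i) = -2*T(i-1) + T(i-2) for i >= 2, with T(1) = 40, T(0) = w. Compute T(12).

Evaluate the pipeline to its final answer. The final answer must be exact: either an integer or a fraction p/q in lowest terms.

-341983

Stage 1: total draws C(18,6) = 18564; complement C(12,6) = 924; favorable 18564 - 924 = 17640; P = 210/221; answer 210/221
Stage 2: U1 = 210/221; threaded value p + q = 431; w = 37; T(2) = -2*(40) + 1*(37) = -43; iterating: T(2)=-43, T(3)=126, T(4)=-295, T(5)=716, T(6)=-1727, T(7)=4170, T(8)=-10067, T(9)=24304, T(10)=-58675, T(11)=141654, T(12)=-341983; answer -341983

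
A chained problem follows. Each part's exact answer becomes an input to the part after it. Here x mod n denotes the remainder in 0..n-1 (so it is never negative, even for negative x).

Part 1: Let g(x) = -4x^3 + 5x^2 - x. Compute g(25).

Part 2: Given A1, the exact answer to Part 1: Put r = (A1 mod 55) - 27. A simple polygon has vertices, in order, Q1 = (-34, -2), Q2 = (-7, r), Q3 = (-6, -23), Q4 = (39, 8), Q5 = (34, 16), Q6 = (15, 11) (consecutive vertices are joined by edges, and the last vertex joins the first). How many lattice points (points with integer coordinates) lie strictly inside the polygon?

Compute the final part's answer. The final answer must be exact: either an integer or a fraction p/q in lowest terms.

Part 1: -4*(25)^3 + 5*(25)^2 - 1*(25)^1 = (-62500) + (3125) + (-25) = -59400; answer -59400
Part 2: A1 = -59400; r = -27; cross terms: (-34*-27 - -7*-2)=904, (-7*-23 - -6*-27)=-1, (-6*8 - 39*-23)=849, (39*16 - 34*8)=352, (34*11 - 15*16)=134, (15*-2 - -34*11)=344; twice the area = |2582| = 2582; area = 1291; boundary points = 1 + 1 + 1 + 1 + 1 + 1 = 6; strictly interior points = area - boundary/2 + 1 = 1289; answer 1289

1289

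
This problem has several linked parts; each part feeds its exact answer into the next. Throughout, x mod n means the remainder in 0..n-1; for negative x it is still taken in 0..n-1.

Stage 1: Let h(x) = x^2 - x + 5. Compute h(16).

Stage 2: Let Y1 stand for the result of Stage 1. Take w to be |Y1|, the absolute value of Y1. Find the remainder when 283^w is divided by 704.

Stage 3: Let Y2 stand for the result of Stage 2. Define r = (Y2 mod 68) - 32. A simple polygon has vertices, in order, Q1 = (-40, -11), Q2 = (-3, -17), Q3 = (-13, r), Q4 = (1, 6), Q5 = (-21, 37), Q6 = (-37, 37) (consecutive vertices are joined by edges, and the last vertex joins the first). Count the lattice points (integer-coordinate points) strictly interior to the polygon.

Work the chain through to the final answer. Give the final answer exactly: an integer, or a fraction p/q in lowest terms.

Stage 1: 1*(16)^2 - 1*(16)^1 + 5 = (256) + (-16) + (5) = 245; answer 245
Stage 2: Y1 = 245; w = 245; squarings mod 704: 283^1=283, 283^2=537, 283^4=433, 283^8=225, 283^16=641, 283^32=449, 283^64=257, 283^128=577; 283^245 = 283^1 * 283^4 * 283^16 * 283^32 * 283^64 * 283^128 = 43 (mod 704); answer 43
Stage 3: Y2 = 43; r = 11; cross terms: (-40*-17 - -3*-11)=647, (-3*11 - -13*-17)=-254, (-13*6 - 1*11)=-89, (1*37 - -21*6)=163, (-21*37 - -37*37)=592, (-37*-11 - -40*37)=1887; twice the area = |2946| = 2946; area = 1473; boundary points = 1 + 2 + 1 + 1 + 16 + 3 = 24; strictly interior points = area - boundary/2 + 1 = 1462; answer 1462

1462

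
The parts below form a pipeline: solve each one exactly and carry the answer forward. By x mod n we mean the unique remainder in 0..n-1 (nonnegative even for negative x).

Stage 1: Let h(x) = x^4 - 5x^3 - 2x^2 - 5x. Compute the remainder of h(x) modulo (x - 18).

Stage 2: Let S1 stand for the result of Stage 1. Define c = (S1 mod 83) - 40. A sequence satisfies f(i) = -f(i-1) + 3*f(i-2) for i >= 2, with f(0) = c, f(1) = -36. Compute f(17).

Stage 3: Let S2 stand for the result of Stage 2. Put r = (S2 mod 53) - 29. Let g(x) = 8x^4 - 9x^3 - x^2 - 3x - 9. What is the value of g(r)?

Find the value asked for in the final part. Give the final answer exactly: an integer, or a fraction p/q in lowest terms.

Stage 1: remainder = value at the root: 1*(18)^4 - 5*(18)^3 - 2*(18)^2 - 5*(18)^1 = (104976) + (-29160) + (-648) + (-90) = 75078; answer 75078
Stage 2: S1 = 75078; c = 6; f(2) = -1*(-36) + 3*(6) = 54; iterating: f(2)=54, f(3)=-162, f(4)=324, f(5)=-810, f(6)=1782, f(7)=-4212, f(8)=9558, f(9)=-22194, f(10)=50868, f(11)=-117450, f(12)=270054, f(13)=-622404, f(14)=1432566, f(15)=-3299778, f(16)=7597476, f(17)=-17496810; answer -17496810
Stage 3: S2 = -17496810; r = -2; 8*(-2)^4 - 9*(-2)^3 - 1*(-2)^2 - 3*(-2)^1 - 9 = (128) + (72) + (-4) + (6) + (-9) = 193; answer 193

193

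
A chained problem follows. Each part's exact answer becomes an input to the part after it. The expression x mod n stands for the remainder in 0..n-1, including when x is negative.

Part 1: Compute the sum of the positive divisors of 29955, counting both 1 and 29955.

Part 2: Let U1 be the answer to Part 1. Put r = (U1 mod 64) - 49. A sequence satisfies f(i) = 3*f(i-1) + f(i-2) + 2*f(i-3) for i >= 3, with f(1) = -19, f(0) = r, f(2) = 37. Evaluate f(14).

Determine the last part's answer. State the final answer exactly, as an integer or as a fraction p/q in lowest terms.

22751617

Part 1: 29955 = 3 * 5 * 1997; sigma = (1 + 3) * (1 + 5) * (1 + 1997) = 4 * 6 * 1998 = 47952; answer 47952
Part 2: U1 = 47952; r = -33; f(3) = 3*(37) + 1*(-19) + 2*(-33) = 26; iterating: f(3)=26, f(4)=77, f(5)=331, f(6)=1122, f(7)=3851, f(8)=13337, f(9)=46106, f(10)=159357, f(11)=550851, f(12)=1904122, f(13)=6581931, f(14)=22751617; answer 22751617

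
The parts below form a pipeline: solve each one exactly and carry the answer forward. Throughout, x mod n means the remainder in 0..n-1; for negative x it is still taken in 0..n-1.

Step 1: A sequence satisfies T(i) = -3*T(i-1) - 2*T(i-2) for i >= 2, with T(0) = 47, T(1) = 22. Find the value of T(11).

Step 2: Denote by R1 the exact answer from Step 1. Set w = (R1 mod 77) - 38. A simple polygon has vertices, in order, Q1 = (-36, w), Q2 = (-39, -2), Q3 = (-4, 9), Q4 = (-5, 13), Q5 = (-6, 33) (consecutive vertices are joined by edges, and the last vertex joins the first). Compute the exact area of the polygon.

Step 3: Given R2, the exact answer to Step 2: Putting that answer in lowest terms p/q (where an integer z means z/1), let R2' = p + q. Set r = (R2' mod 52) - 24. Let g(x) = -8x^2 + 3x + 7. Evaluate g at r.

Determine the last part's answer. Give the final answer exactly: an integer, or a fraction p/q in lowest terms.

-1838

Step 1: T(2) = -3*(22) - 2*(47) = -160; iterating: T(2)=-160, T(3)=436, T(4)=-988, T(5)=2092, T(6)=-4300, T(7)=8716, T(8)=-17548, T(9)=35212, T(10)=-70540, T(11)=141196; answer 141196
Step 2: R1 = 141196; w = 17; cross terms: (-36*-2 - -39*17)=735, (-39*9 - -4*-2)=-359, (-4*13 - -5*9)=-7, (-5*33 - -6*13)=-87, (-6*17 - -36*33)=1086; twice the area = |1368| = 1368; area = 684; answer 684
Step 3: R2 = 684; threaded value p + q = 685; r = -15; -8*(-15)^2 + 3*(-15)^1 + 7 = (-1800) + (-45) + (7) = -1838; answer -1838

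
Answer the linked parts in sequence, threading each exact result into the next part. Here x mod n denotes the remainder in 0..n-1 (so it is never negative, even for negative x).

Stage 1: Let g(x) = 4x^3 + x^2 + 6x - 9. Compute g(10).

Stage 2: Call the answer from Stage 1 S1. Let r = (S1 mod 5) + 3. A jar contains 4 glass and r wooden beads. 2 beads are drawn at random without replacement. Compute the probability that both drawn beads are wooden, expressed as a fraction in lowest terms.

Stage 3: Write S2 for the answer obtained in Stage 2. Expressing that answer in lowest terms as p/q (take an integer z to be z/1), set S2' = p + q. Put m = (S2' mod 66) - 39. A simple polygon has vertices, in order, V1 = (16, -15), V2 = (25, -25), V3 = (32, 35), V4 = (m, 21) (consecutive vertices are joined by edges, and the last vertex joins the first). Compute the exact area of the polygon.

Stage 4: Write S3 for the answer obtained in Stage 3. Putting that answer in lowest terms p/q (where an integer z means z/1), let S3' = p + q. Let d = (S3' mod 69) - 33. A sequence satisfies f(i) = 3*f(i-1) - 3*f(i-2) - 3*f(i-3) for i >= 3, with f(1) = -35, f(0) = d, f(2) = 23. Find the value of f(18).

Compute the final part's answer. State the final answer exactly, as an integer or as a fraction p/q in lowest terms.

Stage 1: 4*(10)^3 + 1*(10)^2 + 6*(10)^1 - 9 = (4000) + (100) + (60) + (-9) = 4151; answer 4151
Stage 2: S1 = 4151; r = 4; total draws C(8,2) = 28; favorable C(4,2) = 6; P = 3/14; answer 3/14
Stage 3: S2 = 3/14; threaded value p + q = 17; m = -22; cross terms: (16*-25 - 25*-15)=-25, (25*35 - 32*-25)=1675, (32*21 - -22*35)=1442, (-22*-15 - 16*21)=-6; twice the area = |3086| = 3086; area = 1543; answer 1543
Stage 4: S3 = 1543; threaded value p + q = 1544; d = -7; f(3) = 3*(23) - 3*(-35) - 3*(-7) = 195; iterating: f(3)=195, f(4)=621, f(5)=1209, f(6)=1179, f(7)=-1953, f(8)=-13023, f(9)=-36747, f(10)=-65313, f(11)=-46629, f(12)=166293, f(13)=834705, f(14)=2145123, f(15)=3432375, f(16)=1357641, f(17)=-12659571, f(18)=-52348761; answer -52348761

-52348761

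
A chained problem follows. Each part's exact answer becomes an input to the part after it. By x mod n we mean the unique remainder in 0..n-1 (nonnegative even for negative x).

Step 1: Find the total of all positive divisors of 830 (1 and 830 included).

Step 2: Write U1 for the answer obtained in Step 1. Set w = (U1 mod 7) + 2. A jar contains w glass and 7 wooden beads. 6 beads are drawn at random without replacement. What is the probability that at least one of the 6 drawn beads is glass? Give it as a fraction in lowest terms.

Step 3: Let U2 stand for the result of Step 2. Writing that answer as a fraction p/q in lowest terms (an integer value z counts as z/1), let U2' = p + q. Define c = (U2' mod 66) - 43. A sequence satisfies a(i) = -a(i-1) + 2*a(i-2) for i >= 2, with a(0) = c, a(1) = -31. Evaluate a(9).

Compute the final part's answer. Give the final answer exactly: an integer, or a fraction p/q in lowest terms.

-1901

Step 1: 830 = 2 * 5 * 83; sigma = (1 + 2) * (1 + 5) * (1 + 83) = 3 * 6 * 84 = 1512; answer 1512
Step 2: U1 = 1512; w = 2; total draws C(9,6) = 84; complement C(7,6) = 7; favorable 84 - 7 = 77; P = 11/12; answer 11/12
Step 3: U2 = 11/12; threaded value p + q = 23; c = -20; a(2) = -1*(-31) + 2*(-20) = -9; iterating: a(2)=-9, a(3)=-53, a(4)=35, a(5)=-141, a(6)=211, a(7)=-493, a(8)=915, a(9)=-1901; answer -1901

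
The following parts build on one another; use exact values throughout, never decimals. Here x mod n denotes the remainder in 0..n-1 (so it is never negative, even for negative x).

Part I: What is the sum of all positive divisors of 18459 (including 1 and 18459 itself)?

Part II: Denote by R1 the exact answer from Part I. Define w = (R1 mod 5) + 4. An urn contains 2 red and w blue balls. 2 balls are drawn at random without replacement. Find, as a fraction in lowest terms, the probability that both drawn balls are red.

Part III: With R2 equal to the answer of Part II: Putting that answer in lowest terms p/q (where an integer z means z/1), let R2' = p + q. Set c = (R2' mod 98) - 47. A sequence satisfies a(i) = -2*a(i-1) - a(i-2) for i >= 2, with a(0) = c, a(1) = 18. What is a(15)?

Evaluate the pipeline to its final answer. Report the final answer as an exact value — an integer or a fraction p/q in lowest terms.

-80

Part I: 18459 = 3^2 * 7 * 293; sigma = (1 + 3 + 9) * (1 + 7) * (1 + 293) = 13 * 8 * 294 = 30576; answer 30576
Part II: R1 = 30576; w = 5; total draws C(7,2) = 21; favorable C(2,2) = 1; P = 1/21; answer 1/21
Part III: R2 = 1/21; threaded value p + q = 22; c = -25; a(2) = -2*(18) - 1*(-25) = -11; iterating: a(2)=-11, a(3)=4, a(4)=3, a(5)=-10, a(6)=17, a(7)=-24, a(8)=31, a(9)=-38, a(10)=45, a(11)=-52, a(12)=59, a(13)=-66, a(14)=73, a(15)=-80; answer -80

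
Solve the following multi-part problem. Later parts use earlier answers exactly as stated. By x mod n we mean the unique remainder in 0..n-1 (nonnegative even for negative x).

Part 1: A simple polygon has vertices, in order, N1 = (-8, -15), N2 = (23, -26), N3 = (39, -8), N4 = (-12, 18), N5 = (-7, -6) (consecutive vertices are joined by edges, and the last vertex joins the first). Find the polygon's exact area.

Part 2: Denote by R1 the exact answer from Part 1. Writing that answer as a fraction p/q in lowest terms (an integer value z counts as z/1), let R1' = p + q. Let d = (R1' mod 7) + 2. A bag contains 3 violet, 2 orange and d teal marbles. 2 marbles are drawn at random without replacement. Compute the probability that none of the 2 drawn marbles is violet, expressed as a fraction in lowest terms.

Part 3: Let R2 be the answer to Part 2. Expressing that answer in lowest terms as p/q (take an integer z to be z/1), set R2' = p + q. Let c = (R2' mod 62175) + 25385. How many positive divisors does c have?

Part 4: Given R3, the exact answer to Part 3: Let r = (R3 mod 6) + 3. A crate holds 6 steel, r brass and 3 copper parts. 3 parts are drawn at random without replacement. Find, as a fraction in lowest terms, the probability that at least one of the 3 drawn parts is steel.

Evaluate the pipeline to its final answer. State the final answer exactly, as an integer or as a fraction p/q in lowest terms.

Part 1: cross terms: (-8*-26 - 23*-15)=553, (23*-8 - 39*-26)=830, (39*18 - -12*-8)=606, (-12*-6 - -7*18)=198, (-7*-15 - -8*-6)=57; twice the area = |2244| = 2244; area = 1122; answer 1122
Part 2: R1 = 1122; threaded value p + q = 1123; d = 5; total draws C(10,2) = 45; favorable C(7,2) = 21; P = 7/15; answer 7/15
Part 3: R2 = 7/15; threaded value p + q = 22; c = 25407; 25407 = 3^3 * 941; number of divisors = (3+1) * (1+1) = 8; answer 8
Part 4: R3 = 8; r = 5; total draws C(14,3) = 364; complement C(8,3) = 56; favorable 364 - 56 = 308; P = 11/13; answer 11/13

11/13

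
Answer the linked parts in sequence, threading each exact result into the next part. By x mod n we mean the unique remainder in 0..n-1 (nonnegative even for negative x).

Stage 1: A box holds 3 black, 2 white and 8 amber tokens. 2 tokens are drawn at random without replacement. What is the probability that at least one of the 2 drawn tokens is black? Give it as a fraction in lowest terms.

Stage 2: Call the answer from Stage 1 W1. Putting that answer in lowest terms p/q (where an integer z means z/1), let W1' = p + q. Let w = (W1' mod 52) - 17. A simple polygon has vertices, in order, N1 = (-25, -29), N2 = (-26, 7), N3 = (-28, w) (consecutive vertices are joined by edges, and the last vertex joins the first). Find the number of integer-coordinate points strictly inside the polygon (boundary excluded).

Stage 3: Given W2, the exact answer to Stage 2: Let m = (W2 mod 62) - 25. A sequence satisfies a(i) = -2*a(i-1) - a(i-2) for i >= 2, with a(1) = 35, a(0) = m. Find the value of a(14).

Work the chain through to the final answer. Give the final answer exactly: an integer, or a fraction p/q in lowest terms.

-542

Stage 1: total draws C(13,2) = 78; complement C(10,2) = 45; favorable 78 - 45 = 33; P = 11/26; answer 11/26
Stage 2: W1 = 11/26; threaded value p + q = 37; w = 20; cross terms: (-25*7 - -26*-29)=-929, (-26*20 - -28*7)=-324, (-28*-29 - -25*20)=1312; twice the area = |59| = 59; area = 59/2; boundary points = 1 + 1 + 1 = 3; strictly interior points = area - boundary/2 + 1 = 29; answer 29
Stage 3: W2 = 29; m = 4; a(2) = -2*(35) - 1*(4) = -74; iterating: a(2)=-74, a(3)=113, a(4)=-152, a(5)=191, a(6)=-230, a(7)=269, a(8)=-308, a(9)=347, a(10)=-386, a(11)=425, a(12)=-464, a(13)=503, a(14)=-542; answer -542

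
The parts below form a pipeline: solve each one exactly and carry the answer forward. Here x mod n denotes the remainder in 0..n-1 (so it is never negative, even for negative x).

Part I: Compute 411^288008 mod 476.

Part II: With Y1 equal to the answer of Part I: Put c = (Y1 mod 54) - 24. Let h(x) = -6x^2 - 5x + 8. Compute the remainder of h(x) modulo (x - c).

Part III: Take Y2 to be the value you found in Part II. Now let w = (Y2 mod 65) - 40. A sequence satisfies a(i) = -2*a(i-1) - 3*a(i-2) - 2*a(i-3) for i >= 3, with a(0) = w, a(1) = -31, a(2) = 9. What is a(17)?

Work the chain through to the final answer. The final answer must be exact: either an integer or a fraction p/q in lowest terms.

Part I: squarings mod 476: 411^1=411, 411^2=417, 411^4=149, 411^8=305, 411^16=205, 411^32=137, 411^64=205, 411^128=137, 411^256=205, 411^512=137, 411^1024=205, 411^2048=137, 411^4096=205, 411^8192=137, 411^16384=205, 411^32768=137, 411^65536=205, 411^131072=137, 411^262144=205; 411^288008 = 411^8 * 411^256 * 411^1024 * 411^8192 * 411^16384 * 411^262144 = 305 (mod 476); answer 305
Part II: Y1 = 305; c = 11; remainder = value at the root: -6*(11)^2 - 5*(11)^1 + 8 = (-726) + (-55) + (8) = -773; answer -773
Part III: Y2 = -773; w = -33; a(3) = -2*(9) - 3*(-31) - 2*(-33) = 141; iterating: a(3)=141, a(4)=-247, a(5)=53, a(6)=353, a(7)=-371, a(8)=-423, a(9)=1253, a(10)=-495, a(11)=-1923, a(12)=2825, a(13)=1109, a(14)=-6847, a(15)=4717, a(16)=8889, a(17)=-18235; answer -18235

-18235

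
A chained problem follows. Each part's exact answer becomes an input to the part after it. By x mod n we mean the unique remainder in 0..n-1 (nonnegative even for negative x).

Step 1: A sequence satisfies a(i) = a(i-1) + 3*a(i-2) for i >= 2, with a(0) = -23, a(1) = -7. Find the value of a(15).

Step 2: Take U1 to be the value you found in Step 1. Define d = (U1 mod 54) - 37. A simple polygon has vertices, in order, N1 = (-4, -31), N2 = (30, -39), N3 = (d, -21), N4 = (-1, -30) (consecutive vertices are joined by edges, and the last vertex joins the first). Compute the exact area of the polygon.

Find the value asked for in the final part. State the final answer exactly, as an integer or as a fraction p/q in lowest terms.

Step 1: a(2) = 1*(-7) + 3*(-23) = -76; iterating: a(2)=-76, a(3)=-97, a(4)=-325, a(5)=-616, a(6)=-1591, a(7)=-3439, a(8)=-8212, a(9)=-18529, a(10)=-43165, a(11)=-98752, a(12)=-228247, a(13)=-524503, a(14)=-1209244, a(15)=-2782753; answer -2782753
Step 2: U1 = -2782753; d = -8; cross terms: (-4*-39 - 30*-31)=1086, (30*-21 - -8*-39)=-942, (-8*-30 - -1*-21)=219, (-1*-31 - -4*-30)=-89; twice the area = |274| = 274; area = 137; answer 137

137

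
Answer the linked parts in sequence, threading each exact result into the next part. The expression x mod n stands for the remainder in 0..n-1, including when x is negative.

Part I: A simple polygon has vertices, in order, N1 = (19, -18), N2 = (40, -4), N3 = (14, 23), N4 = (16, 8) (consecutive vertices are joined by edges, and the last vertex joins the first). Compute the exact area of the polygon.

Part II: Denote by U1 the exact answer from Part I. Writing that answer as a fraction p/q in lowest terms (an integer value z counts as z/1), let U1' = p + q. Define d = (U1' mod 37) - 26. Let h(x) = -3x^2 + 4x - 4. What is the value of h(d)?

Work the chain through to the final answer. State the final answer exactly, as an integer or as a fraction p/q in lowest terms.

-179

Part I: cross terms: (19*-4 - 40*-18)=644, (40*23 - 14*-4)=976, (14*8 - 16*23)=-256, (16*-18 - 19*8)=-440; twice the area = |924| = 924; area = 462; answer 462
Part II: U1 = 462; threaded value p + q = 463; d = -7; -3*(-7)^2 + 4*(-7)^1 - 4 = (-147) + (-28) + (-4) = -179; answer -179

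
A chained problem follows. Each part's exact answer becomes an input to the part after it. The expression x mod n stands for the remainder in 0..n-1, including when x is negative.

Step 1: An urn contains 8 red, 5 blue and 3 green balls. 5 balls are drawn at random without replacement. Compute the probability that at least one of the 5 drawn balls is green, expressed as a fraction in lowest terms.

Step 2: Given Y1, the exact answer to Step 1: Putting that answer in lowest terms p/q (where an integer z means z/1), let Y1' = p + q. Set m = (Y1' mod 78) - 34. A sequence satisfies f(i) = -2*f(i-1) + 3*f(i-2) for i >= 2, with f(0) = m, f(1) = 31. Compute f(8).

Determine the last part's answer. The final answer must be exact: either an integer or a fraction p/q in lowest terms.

-49199

Step 1: total draws C(16,5) = 4368; complement C(13,5) = 1287; favorable 4368 - 1287 = 3081; P = 79/112; answer 79/112
Step 2: Y1 = 79/112; threaded value p + q = 191; m = 1; f(2) = -2*(31) + 3*(1) = -59; iterating: f(2)=-59, f(3)=211, f(4)=-599, f(5)=1831, f(6)=-5459, f(7)=16411, f(8)=-49199; answer -49199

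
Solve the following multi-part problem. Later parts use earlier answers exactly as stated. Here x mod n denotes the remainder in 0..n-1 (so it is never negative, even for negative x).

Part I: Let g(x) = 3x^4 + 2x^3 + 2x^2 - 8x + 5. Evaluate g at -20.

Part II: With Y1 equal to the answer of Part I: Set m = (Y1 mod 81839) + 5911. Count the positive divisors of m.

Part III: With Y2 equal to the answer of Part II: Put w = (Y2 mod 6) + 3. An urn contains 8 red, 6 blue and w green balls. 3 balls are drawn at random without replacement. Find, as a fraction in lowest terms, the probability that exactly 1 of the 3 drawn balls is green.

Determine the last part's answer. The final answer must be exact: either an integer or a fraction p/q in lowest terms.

Part I: 3*(-20)^4 + 2*(-20)^3 + 2*(-20)^2 - 8*(-20)^1 + 5 = (480000) + (-16000) + (800) + (160) + (5) = 464965; answer 464965
Part II: Y1 = 464965; m = 61681; 61681 is prime, so its only divisors are 1 and 61681; count = 2; answer 2
Part III: Y2 = 2; w = 5; total draws C(19,3) = 969; favorable C(5,1)*C(14,2) = 455; P = 455/969; answer 455/969

455/969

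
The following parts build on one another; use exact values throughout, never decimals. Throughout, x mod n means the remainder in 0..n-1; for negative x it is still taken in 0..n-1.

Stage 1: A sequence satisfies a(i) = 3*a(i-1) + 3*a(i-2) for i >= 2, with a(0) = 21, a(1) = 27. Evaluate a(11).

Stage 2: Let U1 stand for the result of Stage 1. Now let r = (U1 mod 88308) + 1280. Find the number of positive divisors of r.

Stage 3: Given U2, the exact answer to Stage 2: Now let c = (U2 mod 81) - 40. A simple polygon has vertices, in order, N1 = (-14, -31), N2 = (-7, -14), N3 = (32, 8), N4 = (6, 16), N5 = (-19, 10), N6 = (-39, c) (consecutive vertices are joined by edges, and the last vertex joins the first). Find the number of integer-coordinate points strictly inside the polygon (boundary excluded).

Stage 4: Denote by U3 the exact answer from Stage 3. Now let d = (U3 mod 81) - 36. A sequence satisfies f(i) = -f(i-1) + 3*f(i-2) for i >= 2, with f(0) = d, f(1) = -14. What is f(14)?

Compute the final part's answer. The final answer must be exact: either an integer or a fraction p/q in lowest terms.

-735910

Stage 1: a(2) = 3*(27) + 3*(21) = 144; iterating: a(2)=144, a(3)=513, a(4)=1971, a(5)=7452, a(6)=28269, a(7)=107163, a(8)=406296, a(9)=1540377, a(10)=5840019, a(11)=22141188; answer 22141188
Stage 2: U1 = 22141188; r = 65468; 65468 = 2^2 * 13 * 1259; number of divisors = (2+1) * (1+1) * (1+1) = 12; answer 12
Stage 3: U2 = 12; c = -28; cross terms: (-14*-14 - -7*-31)=-21, (-7*8 - 32*-14)=392, (32*16 - 6*8)=464, (6*10 - -19*16)=364, (-19*-28 - -39*10)=922, (-39*-31 - -14*-28)=817; twice the area = |2938| = 2938; area = 1469; boundary points = 1 + 1 + 2 + 1 + 2 + 1 = 8; strictly interior points = area - boundary/2 + 1 = 1466; answer 1466
Stage 4: U3 = 1466; d = -28; f(2) = -1*(-14) + 3*(-28) = -70; iterating: f(2)=-70, f(3)=28, f(4)=-238, f(5)=322, f(6)=-1036, f(7)=2002, f(8)=-5110, f(9)=11116, f(10)=-26446, f(11)=59794, f(12)=-139132, f(13)=318514, f(14)=-735910; answer -735910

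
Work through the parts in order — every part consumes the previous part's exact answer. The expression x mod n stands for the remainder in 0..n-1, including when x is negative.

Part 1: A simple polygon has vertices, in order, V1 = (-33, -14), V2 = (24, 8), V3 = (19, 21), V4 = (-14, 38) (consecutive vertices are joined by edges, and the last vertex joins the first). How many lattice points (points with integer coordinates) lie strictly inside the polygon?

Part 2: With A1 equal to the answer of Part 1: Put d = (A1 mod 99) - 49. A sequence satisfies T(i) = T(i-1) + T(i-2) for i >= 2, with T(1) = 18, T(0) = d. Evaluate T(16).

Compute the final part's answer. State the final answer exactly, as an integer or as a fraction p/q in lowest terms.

23256

Part 1: cross terms: (-33*8 - 24*-14)=72, (24*21 - 19*8)=352, (19*38 - -14*21)=1016, (-14*-14 - -33*38)=1450; twice the area = |2890| = 2890; area = 1445; boundary points = 1 + 1 + 1 + 1 = 4; strictly interior points = area - boundary/2 + 1 = 1444; answer 1444
Part 2: A1 = 1444; d = 9; T(2) = 1*(18) + 1*(9) = 27; iterating: T(2)=27, T(3)=45, T(4)=72, T(5)=117, T(6)=189, T(7)=306, T(8)=495, T(9)=801, T(10)=1296, T(11)=2097, T(12)=3393, T(13)=5490, T(14)=8883, T(15)=14373, T(16)=23256; answer 23256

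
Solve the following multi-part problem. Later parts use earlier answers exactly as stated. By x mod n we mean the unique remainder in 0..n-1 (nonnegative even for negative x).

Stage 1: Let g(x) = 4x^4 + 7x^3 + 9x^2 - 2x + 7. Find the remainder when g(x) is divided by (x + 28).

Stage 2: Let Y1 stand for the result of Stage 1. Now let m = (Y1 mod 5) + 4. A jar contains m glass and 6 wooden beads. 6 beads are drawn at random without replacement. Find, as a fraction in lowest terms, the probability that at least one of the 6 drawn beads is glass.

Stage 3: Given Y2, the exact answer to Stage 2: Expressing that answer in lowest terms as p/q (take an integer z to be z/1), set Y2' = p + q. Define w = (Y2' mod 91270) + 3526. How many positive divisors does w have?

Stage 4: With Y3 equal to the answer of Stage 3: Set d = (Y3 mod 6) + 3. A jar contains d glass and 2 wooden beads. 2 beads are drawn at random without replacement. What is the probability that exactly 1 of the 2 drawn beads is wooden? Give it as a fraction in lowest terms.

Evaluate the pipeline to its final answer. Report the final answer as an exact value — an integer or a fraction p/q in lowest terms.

Stage 1: remainder = value at the root: 4*(-28)^4 + 7*(-28)^3 + 9*(-28)^2 - 2*(-28)^1 + 7 = (2458624) + (-153664) + (7056) + (56) + (7) = 2312079; answer 2312079
Stage 2: Y1 = 2312079; m = 8; total draws C(14,6) = 3003; complement C(6,6) = 1; favorable 3003 - 1 = 3002; P = 3002/3003; answer 3002/3003
Stage 3: Y2 = 3002/3003; threaded value p + q = 6005; w = 9531; 9531 = 3^3 * 353; number of divisors = (3+1) * (1+1) = 8; answer 8
Stage 4: Y3 = 8; d = 5; total draws C(7,2) = 21; favorable C(2,1)*C(5,1) = 10; P = 10/21; answer 10/21

10/21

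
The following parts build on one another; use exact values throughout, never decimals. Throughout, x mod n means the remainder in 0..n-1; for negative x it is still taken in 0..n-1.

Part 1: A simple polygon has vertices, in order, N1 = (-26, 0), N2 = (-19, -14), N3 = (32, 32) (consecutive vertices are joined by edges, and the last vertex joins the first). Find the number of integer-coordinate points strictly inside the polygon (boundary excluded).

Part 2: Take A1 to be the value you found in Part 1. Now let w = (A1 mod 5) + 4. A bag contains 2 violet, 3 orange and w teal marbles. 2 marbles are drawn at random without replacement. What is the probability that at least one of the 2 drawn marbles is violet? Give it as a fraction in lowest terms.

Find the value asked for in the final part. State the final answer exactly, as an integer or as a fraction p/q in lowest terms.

23/78

Part 1: cross terms: (-26*-14 - -19*0)=364, (-19*32 - 32*-14)=-160, (32*0 - -26*32)=832; twice the area = |1036| = 1036; area = 518; boundary points = 7 + 1 + 2 = 10; strictly interior points = area - boundary/2 + 1 = 514; answer 514
Part 2: A1 = 514; w = 8; total draws C(13,2) = 78; complement C(11,2) = 55; favorable 78 - 55 = 23; P = 23/78; answer 23/78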